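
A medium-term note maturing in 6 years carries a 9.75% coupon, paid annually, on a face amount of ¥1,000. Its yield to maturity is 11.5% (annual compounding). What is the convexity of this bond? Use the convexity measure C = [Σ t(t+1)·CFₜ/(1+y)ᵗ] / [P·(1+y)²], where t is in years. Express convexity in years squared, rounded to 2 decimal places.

With y = 0.115:
  t   CF        PV=CF/(1+0.115)^t    t·PV        t(t+1)·PV
  1        97.50        87.4439        87.4439         174.8879
  2        97.50        78.4251       156.8501         470.5504
  3        97.50        70.3364       211.0091         844.0366
  4        97.50        63.0820       252.3278       1,261.6391
  5        97.50        56.5757       282.8787       1,697.2723
  6     1,097.50       571.1568     3,426.9406      23,988.5841
  Σ                    927.0199     4,417.4503      28,436.9704
P = 927.0199.
Convexity = Σ t(t+1)·PV / [P·(1+y)²] = 28,436.9704 / (927.0199 × 1.243225) = 24.67428.

24.67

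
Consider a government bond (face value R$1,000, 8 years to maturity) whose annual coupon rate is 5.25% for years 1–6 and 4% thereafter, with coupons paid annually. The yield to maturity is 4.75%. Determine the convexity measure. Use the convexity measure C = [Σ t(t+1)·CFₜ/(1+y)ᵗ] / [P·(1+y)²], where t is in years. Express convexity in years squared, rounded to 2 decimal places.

52.08

With y = 0.0475:
  t   CF        PV=CF/(1+0.0475)^t    t·PV        t(t+1)·PV
  1        52.50        50.1193        50.1193         100.2387
  2        52.50        47.8466        95.6932         287.0797
  3        52.50        45.6770       137.0309         548.1235
  4        52.50        43.6057       174.4228         872.1138
  5        52.50        41.6283       208.1417       1,248.8504
  6        52.50        39.7407       238.4440       1,669.1079
  7        40.00        28.9056       202.3391       1,618.7128
  8     1,040.00       717.4656     5,739.7248      51,657.5236
  Σ                  1,014.9888     6,845.9159      58,001.7503
P = 1,014.9888.
Convexity = Σ t(t+1)·PV / [P·(1+y)²] = 58,001.7503 / (1,014.9888 × 1.097256) = 52.08010.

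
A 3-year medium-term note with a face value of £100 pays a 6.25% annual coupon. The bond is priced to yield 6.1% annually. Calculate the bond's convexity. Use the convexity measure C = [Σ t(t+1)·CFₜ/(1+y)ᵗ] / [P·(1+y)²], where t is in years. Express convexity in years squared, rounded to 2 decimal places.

9.84

With y = 0.061:
  t   CF        PV=CF/(1+0.061)^t    t·PV        t(t+1)·PV
  1         6.25         5.8907         5.8907          11.7813
  2         6.25         5.5520        11.1040          33.3120
  3       106.25        88.9575       266.8726       1,067.4905
  Σ                    100.4002       283.8673       1,112.5839
P = 100.4002.
Convexity = Σ t(t+1)·PV / [P·(1+y)²] = 1,112.5839 / (100.4002 × 1.125721) = 9.84390.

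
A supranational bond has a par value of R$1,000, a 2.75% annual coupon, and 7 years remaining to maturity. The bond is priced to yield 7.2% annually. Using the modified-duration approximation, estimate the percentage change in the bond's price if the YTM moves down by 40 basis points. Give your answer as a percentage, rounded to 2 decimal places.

+2.38%

Periodic yield y = 0.072. Modified duration first:
  t   CF        PV=CF/(1+0.072)^t    t·PV
  1        27.50        25.6530        25.6530
  2        27.50        23.9300        47.8600
  3        27.50        22.3228        66.9683
  4        27.50        20.8235        83.2940
  5        27.50        19.4249        97.1245
  6        27.50        18.1202       108.7214
  7     1,027.50       631.5654     4,420.9578
  Σ                    761.8398     4,850.5791
P = 761.8398; D_Mac = 6.36693 yrs; D_mod = 6.36693/(1+0.072) = 5.93930 yrs.
ΔP/P ≈ -D_mod · Δy = -5.93930 × (-0.004) = +0.023757 = +2.3757%.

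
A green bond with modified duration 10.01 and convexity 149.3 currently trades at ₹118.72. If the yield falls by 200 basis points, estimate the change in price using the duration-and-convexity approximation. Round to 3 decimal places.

Duration effect: -D_mod·Δy = -10.01 × (-0.02) = +0.200200
Convexity effect: ½·C·(Δy)² = 0.5 × 149.3 × (-0.02)² = +0.0298600
ΔP/P ≈ +0.200200 + 0.0298600 = +0.230060
ΔP ≈ 118.72 × (+0.230060) = +27.3127232.

+₹27.313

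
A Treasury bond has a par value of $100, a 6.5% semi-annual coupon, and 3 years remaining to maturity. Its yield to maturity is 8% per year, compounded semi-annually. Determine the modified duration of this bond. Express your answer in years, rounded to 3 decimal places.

2.662 years

Periodic yield y = 0.04. First find Macaulay duration:
  t   CF        PV=CF/(1+0.04)^t    t·PV
  1         3.25         3.1250         3.1250
  2         3.25         3.0048         6.0096
  3         3.25         2.8892         8.6677
  4         3.25         2.7781        11.1125
  5         3.25         2.6713        13.3563
  6       103.25        81.6000       489.5998
  Σ                     96.0684       531.8709
P = 96.0684; Macaulay duration = 531.8709 / 96.0684 = 5.53638 half-year periods = 2.76819 years.
Modified duration = D_Mac / (1 + y) = 2.76819 / 1.04 = 2.66172 years.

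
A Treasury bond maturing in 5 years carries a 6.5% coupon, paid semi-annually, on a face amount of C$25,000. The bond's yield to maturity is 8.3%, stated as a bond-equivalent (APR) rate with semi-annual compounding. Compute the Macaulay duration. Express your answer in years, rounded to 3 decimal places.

Periodic yield y = 0.0415. Discount each cash flow and weight by its period:
  t   CF        PV=CF/(1+0.0415)^t    t·PV
  1       812.50       780.1248       780.1248
  2       812.50       749.0397     1,498.0793
  3       812.50       719.1932     2,157.5795
  4       812.50       690.5359     2,762.1437
  5       812.50       663.0206     3,315.1028
  6       812.50       636.6016     3,819.6096
  7       812.50       611.2353     4,278.6473
  8       812.50       586.8798     4,695.0385
  9       812.50       563.4948     5,071.4531
  10   25,812.50    17,188.4742   171,884.7418
  Σ                 23,188.5998   200,262.5205
Price P = Σ PV = 23,188.5998.
Macaulay duration = Σ(t·PV) / P = 200,262.5205 / 23,188.5998 = 8.63625 half-year periods.
In years: 8.63625 / 2 = 4.31812 years.

4.318 years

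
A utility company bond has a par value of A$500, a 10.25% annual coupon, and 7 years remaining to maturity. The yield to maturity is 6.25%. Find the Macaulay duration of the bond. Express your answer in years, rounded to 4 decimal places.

5.4946 years

Periodic yield y = 0.0625. Discount each cash flow and weight by its year:
  t   CF        PV=CF/(1+0.0625)^t    t·PV
  1        51.25        48.2353        48.2353
  2        51.25        45.3979        90.7958
  3        51.25        42.7275       128.1824
  4        51.25        40.2141       160.8563
  5        51.25        37.8485       189.2427
  6        51.25        35.6222       213.7330
  7       551.25       360.6169     2,524.3180
  Σ                    610.6623     3,355.3635
Price P = Σ PV = 610.6623.
Macaulay duration = Σ(t·PV) / P = 3,355.3635 / 610.6623 = 5.49463 years.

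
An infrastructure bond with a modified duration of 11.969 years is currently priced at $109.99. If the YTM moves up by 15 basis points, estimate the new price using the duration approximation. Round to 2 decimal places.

Duration approximation: ΔP/P ≈ -D_mod · Δy = -11.969 × (+0.0015) = -0.0179535.
New price ≈ 109.99 × (1 - 0.0179535) = 108.015294535.

$108.02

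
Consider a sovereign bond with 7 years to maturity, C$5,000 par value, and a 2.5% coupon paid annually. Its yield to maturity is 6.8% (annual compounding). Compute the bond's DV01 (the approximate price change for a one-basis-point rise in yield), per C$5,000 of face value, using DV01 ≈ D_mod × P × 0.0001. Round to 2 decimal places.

C$2.31

Periodic yield y = 0.068.
  t   CF        PV=CF/(1+0.068)^t    t·PV
  1       125.00       117.0412       117.0412
  2       125.00       109.5891       219.1783
  3       125.00       102.6116       307.8347
  4       125.00        96.0782       384.3129
  5       125.00        89.9609       449.8045
  6       125.00        84.2330       505.3983
  7     5,125.00     3,233.6656    22,635.6589
  Σ                  3,833.1796    24,619.2287
P = 3,833.1796; D_Mac = 6.42267 yrs; D_mod = 6.01373 yrs.
DV01 ≈ 6.01373 × 3,833.1796 × 0.0001 = 2.305171.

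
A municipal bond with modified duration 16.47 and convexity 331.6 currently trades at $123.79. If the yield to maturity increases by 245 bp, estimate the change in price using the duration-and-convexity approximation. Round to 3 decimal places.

-$37.631

Duration effect: -D_mod·Δy = -16.47 × (+0.0245) = -0.403515
Convexity effect: ½·C·(Δy)² = 0.5 × 331.6 × (0.0245)² = +0.09952145
ΔP/P ≈ -0.403515 + 0.09952145 = -0.30399355
ΔP ≈ 123.79 × (-0.30399355) = -37.6313615545.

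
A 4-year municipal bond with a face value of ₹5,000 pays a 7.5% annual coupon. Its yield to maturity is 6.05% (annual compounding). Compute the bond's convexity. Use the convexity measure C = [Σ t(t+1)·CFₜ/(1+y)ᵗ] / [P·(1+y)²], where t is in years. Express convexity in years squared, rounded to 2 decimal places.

With y = 0.0605:
  t   CF        PV=CF/(1+0.0605)^t    t·PV        t(t+1)·PV
  1       375.00       353.6068       353.6068         707.2136
  2       375.00       333.4340       666.8681       2,000.6042
  3       375.00       314.4121       943.2363       3,772.9452
  4     5,375.00     4,249.4799    16,997.9195      84,989.5976
  Σ                  5,250.9328    18,961.6307      91,470.3605
P = 5,250.9328.
Convexity = Σ t(t+1)·PV / [P·(1+y)²] = 91,470.3605 / (5,250.9328 × 1.124660) = 15.48897.

15.49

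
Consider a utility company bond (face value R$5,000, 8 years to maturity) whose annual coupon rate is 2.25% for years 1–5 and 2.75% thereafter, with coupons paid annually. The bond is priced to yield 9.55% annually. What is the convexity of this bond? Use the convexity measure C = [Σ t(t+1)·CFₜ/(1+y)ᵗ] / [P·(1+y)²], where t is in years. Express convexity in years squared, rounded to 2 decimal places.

52.07

With y = 0.0955:
  t   CF        PV=CF/(1+0.0955)^t    t·PV        t(t+1)·PV
  1       112.50       102.6928       102.6928         205.3857
  2       112.50        93.7406       187.4812         562.4436
  3       112.50        85.5688       256.7064       1,026.8254
  4       112.50        78.1093       312.4374       1,562.1869
  5       112.50        71.3002       356.5009       2,139.0053
  6       137.50        79.5478       477.2871       3,341.0094
  7       137.50        72.6133       508.2929       4,066.3434
  8     5,137.50     2,476.5824    19,812.6591     178,313.9318
  Σ                  3,060.1553    22,014.0577     191,217.1315
P = 3,060.1553.
Convexity = Σ t(t+1)·PV / [P·(1+y)²] = 191,217.1315 / (3,060.1553 × 1.200120) = 52.06652.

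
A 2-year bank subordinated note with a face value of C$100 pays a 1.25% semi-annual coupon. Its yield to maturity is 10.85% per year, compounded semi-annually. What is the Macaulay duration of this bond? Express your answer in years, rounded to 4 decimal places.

Periodic yield y = 0.05425. Discount each cash flow and weight by its period:
  t   CF        PV=CF/(1+0.05425)^t    t·PV
  1        0.625         0.5928         0.5928
  2        0.625         0.5623         1.1247
  3        0.625         0.5334         1.6002
  4      100.625        81.4576       325.8303
  Σ                     83.1461       329.1480
Price P = Σ PV = 83.1461.
Macaulay duration = Σ(t·PV) / P = 329.1480 / 83.1461 = 3.95867 half-year periods.
In years: 3.95867 / 2 = 1.97933 years.

1.9793 years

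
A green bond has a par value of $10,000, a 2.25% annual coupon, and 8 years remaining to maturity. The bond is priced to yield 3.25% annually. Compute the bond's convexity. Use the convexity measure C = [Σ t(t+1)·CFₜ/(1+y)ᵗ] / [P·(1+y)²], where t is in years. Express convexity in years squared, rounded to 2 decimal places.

60.66

With y = 0.0325:
  t   CF        PV=CF/(1+0.0325)^t    t·PV        t(t+1)·PV
  1       225.00       217.9177       217.9177         435.8354
  2       225.00       211.0583       422.1166       1,266.3497
  3       225.00       204.4148       613.2444       2,452.9776
  4       225.00       197.9804       791.9217       3,959.6087
  5       225.00       191.7486       958.7430       5,752.4582
  6       225.00       185.7129     1,114.2776       7,799.9433
  7       225.00       179.8673     1,259.0708      10,072.5660
  8    10,225.00     7,916.6753    63,333.4026     570,000.6232
  Σ                  9,305.3753    68,710.6944     601,740.3621
P = 9,305.3753.
Convexity = Σ t(t+1)·PV / [P·(1+y)²] = 601,740.3621 / (9,305.3753 × 1.066056) = 60.65898.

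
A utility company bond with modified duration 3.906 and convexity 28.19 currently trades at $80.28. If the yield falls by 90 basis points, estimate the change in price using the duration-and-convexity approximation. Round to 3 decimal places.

Duration effect: -D_mod·Δy = -3.906 × (-0.009) = +0.035154
Convexity effect: ½·C·(Δy)² = 0.5 × 28.19 × (-0.009)² = +0.001141695
ΔP/P ≈ +0.035154 + 0.001141695 = +0.036295695
ΔP ≈ 80.28 × (+0.036295695) = +2.9138183946.

+$2.914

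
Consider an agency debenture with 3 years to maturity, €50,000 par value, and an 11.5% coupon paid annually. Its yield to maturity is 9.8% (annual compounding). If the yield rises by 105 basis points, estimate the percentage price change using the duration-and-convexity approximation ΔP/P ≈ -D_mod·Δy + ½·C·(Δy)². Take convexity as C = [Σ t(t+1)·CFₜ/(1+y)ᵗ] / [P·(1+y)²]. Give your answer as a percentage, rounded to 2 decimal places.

-2.54%

With y = 0.098:
  t   CF        PV=CF/(1+0.098)^t    t·PV        t(t+1)·PV
  1     5,750.00     5,236.7942     5,236.7942      10,473.5883
  2     5,750.00     4,769.3936     9,538.7872      28,616.3616
  3    55,750.00    42,115.1015   126,345.3044     505,381.2176
  Σ                 52,121.2892   141,120.8858     544,471.1676
P = 52,121.2892; D_Mac = 2.70755 yrs; D_mod = 2.46589 yrs; C = 8.66473.
Duration effect: -2.46589 × (+0.0105) = -0.025892
Convexity effect: 0.5 × 8.66473 × (0.0105)² = +0.0004776
ΔP/P ≈ -0.025892 + 0.0004776 = -0.025414 = -2.5414%.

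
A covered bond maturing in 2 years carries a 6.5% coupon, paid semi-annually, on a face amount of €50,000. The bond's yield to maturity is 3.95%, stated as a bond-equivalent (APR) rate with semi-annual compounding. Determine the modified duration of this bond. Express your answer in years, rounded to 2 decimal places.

Periodic yield y = 0.01975. First find Macaulay duration:
  t   CF        PV=CF/(1+0.01975)^t    t·PV
  1     1,625.00     1,593.5278     1,593.5278
  2     1,625.00     1,562.6652     3,125.3304
  3     1,625.00     1,532.4003     4,597.2008
  4    51,625.00    47,740.3071   190,961.2285
  Σ                 52,428.9004   200,277.2876
P = 52,428.9004; Macaulay duration = 200,277.2876 / 52,428.9004 = 3.81998 half-year periods = 1.90999 years.
Modified duration = D_Mac / (1 + y) = 1.90999 / 1.01975 = 1.87300 years.

1.87 years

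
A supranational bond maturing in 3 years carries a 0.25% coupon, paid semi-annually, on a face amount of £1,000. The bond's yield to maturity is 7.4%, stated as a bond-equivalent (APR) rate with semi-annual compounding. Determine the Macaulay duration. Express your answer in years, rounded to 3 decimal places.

Periodic yield y = 0.037. Discount each cash flow and weight by its period:
  t   CF        PV=CF/(1+0.037)^t    t·PV
  1         1.25         1.2054         1.2054
  2         1.25         1.1624         2.3248
  3         1.25         1.1209         3.3628
  4         1.25         1.0809         4.3237
  5         1.25         1.0424         5.2118
  6     1,001.25       805.1374     4,830.8243
  Σ                    810.7494     4,847.2527
Price P = Σ PV = 810.7494.
Macaulay duration = Σ(t·PV) / P = 4,847.2527 / 810.7494 = 5.97873 half-year periods.
In years: 5.97873 / 2 = 2.98937 years.

2.989 years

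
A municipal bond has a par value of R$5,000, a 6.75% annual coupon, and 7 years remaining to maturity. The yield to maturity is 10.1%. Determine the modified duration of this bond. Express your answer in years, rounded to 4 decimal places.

Periodic yield y = 0.101. First find Macaulay duration:
  t   CF        PV=CF/(1+0.101)^t    t·PV
  1       337.50       306.5395       306.5395
  2       337.50       278.4192       556.8383
  3       337.50       252.8784       758.6353
  4       337.50       229.6807       918.7228
  5       337.50       208.6110     1,043.0549
  6       337.50       189.4741     1,136.8446
  7     5,337.50     2,721.6148    19,051.3035
  Σ                  4,187.2177    23,771.9391
P = 4,187.2177; Macaulay duration = 23,771.9391 / 4,187.2177 = 5.67726 years.
Modified duration = D_Mac / (1 + y) = 5.67726 / 1.101 = 5.15646 years.

5.1565 years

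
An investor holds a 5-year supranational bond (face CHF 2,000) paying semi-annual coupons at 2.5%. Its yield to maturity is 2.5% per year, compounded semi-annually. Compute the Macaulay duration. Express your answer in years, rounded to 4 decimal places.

Periodic yield y = 0.0125. Discount each cash flow and weight by its period:
  t   CF        PV=CF/(1+0.0125)^t    t·PV
  1        25.00        24.6914        24.6914
  2        25.00        24.3865        48.7731
  3        25.00        24.0855        72.2564
  4        25.00        23.7881        95.1524
  5        25.00        23.4944       117.4721
  6        25.00        23.2044       139.2262
  7        25.00        22.9179       160.4253
  8        25.00        22.6350       181.0797
  9        25.00        22.3555       201.1997
  10    2,025.00     1,788.4414    17,884.4138
  Σ                  2,000.0000    18,924.6900
Price P = Σ PV = 2,000.0000.
Macaulay duration = Σ(t·PV) / P = 18,924.6900 / 2,000.0000 = 9.46234 half-year periods.
In years: 9.46234 / 2 = 4.73117 years.

4.7312 years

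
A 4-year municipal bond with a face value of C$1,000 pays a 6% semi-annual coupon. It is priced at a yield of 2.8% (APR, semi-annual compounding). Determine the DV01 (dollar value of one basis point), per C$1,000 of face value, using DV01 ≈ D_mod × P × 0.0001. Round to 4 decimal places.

C$0.4022

Periodic yield y = 0.014.
  t   CF        PV=CF/(1+0.014)^t    t·PV
  1        30.00        29.5858        29.5858
  2        30.00        29.1773        58.3546
  3        30.00        28.7745        86.3234
  4        30.00        28.3772       113.5088
  5        30.00        27.9854       139.9270
  6        30.00        27.5990       165.5941
  7        30.00        27.2180       190.5257
  8     1,030.00       921.5812     7,372.6492
  Σ                  1,120.2983     8,156.4686
P = 1,120.2983; D_Mac = 7.28062 half-year periods = 3.64031 yrs; D_mod = 3.59005 yrs.
DV01 ≈ 3.59005 × 1,120.2983 × 0.0001 = 0.402193.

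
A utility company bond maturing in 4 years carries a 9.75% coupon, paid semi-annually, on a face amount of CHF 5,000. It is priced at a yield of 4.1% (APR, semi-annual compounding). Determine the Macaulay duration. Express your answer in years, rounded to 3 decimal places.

Periodic yield y = 0.0205. Discount each cash flow and weight by its period:
  t   CF        PV=CF/(1+0.0205)^t    t·PV
  1       243.75       238.8535       238.8535
  2       243.75       234.0554       468.1107
  3       243.75       229.3536       688.0609
  4       243.75       224.7463       898.9853
  5       243.75       220.2316     1,101.1579
  6       243.75       215.8075     1,294.8451
  7       243.75       211.4723     1,480.3063
  8     5,243.75     4,457.9778    35,663.8228
  Σ                  6,032.4981    41,834.1424
Price P = Σ PV = 6,032.4981.
Macaulay duration = Σ(t·PV) / P = 41,834.1424 / 6,032.4981 = 6.93480 half-year periods.
In years: 6.93480 / 2 = 3.46740 years.

3.467 years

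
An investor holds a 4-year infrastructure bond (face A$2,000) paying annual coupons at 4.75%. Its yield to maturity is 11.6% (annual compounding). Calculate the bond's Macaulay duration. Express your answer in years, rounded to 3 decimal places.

3.699 years

Periodic yield y = 0.116. Discount each cash flow and weight by its year:
  t   CF        PV=CF/(1+0.116)^t    t·PV
  1        95.00        85.1254        85.1254
  2        95.00        76.2773       152.5546
  3        95.00        68.3488       205.0465
  4     2,095.00     1,350.6016     5,402.4063
  Σ                  1,580.3531     5,845.1327
Price P = Σ PV = 1,580.3531.
Macaulay duration = Σ(t·PV) / P = 5,845.1327 / 1,580.3531 = 3.69862 years.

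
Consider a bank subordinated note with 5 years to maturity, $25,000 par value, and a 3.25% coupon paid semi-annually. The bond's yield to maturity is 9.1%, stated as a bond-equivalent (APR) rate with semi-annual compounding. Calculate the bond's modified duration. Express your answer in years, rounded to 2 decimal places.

Periodic yield y = 0.0455. First find Macaulay duration:
  t   CF        PV=CF/(1+0.0455)^t    t·PV
  1       406.25       388.5701       388.5701
  2       406.25       371.6596       743.3191
  3       406.25       355.4850     1,066.4550
  4       406.25       340.0143     1,360.0573
  5       406.25       325.2170     1,626.0848
  6       406.25       311.0636     1,866.3814
  7       406.25       297.5261     2,082.6829
  8       406.25       284.5778     2,276.6227
  9       406.25       272.1931     2,449.7375
  10   25,406.25    16,281.7168   162,817.1677
  Σ                 19,228.0233   176,677.0785
P = 19,228.0233; Macaulay duration = 176,677.0785 / 19,228.0233 = 9.18852 half-year periods = 4.59426 years.
Modified duration = D_Mac / (1 + y) = 4.59426 / 1.0455 = 4.39432 years.

4.39 years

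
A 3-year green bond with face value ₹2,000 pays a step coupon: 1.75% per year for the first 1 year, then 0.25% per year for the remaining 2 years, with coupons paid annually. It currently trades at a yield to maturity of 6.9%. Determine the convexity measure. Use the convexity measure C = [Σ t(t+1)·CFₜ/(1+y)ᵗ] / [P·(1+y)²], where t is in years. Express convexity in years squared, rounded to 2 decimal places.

With y = 0.069:
  t   CF        PV=CF/(1+0.069)^t    t·PV        t(t+1)·PV
  1        35.00        32.7409        32.7409          65.4818
  2         5.00         4.3754         8.7507          26.2522
  3     2,005.00     1,641.2746     4,923.8239      19,695.2958
  Σ                  1,678.3909     4,965.3156      19,787.0297
P = 1,678.3909.
Convexity = Σ t(t+1)·PV / [P·(1+y)²] = 19,787.0297 / (1,678.3909 × 1.142761) = 10.31649.

10.32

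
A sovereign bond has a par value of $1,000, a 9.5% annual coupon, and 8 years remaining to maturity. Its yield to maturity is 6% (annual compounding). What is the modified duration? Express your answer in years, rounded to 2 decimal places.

Periodic yield y = 0.06. First find Macaulay duration:
  t   CF        PV=CF/(1+0.06)^t    t·PV
  1        95.00        89.6226        89.6226
  2        95.00        84.5497       169.0993
  3        95.00        79.7638       239.2915
  4        95.00        75.2489       300.9956
  5        95.00        70.9895       354.9476
  6        95.00        66.9713       401.8275
  7        95.00        63.1804       442.2630
  8     1,095.00       687.0165     5,496.1324
  Σ                  1,217.3428     7,494.1795
P = 1,217.3428; Macaulay duration = 7,494.1795 / 1,217.3428 = 6.15618 years.
Modified duration = D_Mac / (1 + y) = 6.15618 / 1.06 = 5.80772 years.

5.81 years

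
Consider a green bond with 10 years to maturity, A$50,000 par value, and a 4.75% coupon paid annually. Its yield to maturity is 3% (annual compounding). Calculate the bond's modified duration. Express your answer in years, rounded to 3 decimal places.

Periodic yield y = 0.03. First find Macaulay duration:
  t   CF        PV=CF/(1+0.03)^t    t·PV
  1     2,375.00     2,305.8252     2,305.8252
  2     2,375.00     2,238.6653     4,477.3306
  3     2,375.00     2,173.4614     6,520.3843
  4     2,375.00     2,110.1567     8,440.6270
  5     2,375.00     2,048.6959    10,243.4793
  6     2,375.00     1,989.0251    11,934.1507
  7     2,375.00     1,931.0923    13,517.6464
  8     2,375.00     1,874.8469    14,998.7755
  9     2,375.00     1,820.2397    16,382.1577
  10   52,375.00    38,971.9188   389,719.1879
  Σ                 57,463.9275   478,539.5645
P = 57,463.9275; Macaulay duration = 478,539.5645 / 57,463.9275 = 8.32765 years.
Modified duration = D_Mac / (1 + y) = 8.32765 / 1.03 = 8.08510 years.

8.085 years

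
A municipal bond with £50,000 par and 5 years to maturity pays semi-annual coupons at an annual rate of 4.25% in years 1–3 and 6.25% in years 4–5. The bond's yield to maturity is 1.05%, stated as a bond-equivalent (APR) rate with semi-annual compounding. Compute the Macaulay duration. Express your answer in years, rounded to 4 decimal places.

Periodic yield y = 0.00525. Discount each cash flow and weight by its period:
  t   CF        PV=CF/(1+0.00525)^t    t·PV
  1     1,062.50     1,056.9510     1,056.9510
  2     1,062.50     1,051.4310     2,102.8620
  3     1,062.50     1,045.9398     3,137.8194
  4     1,062.50     1,040.4773     4,161.9092
  5     1,062.50     1,035.0433     5,175.2166
  6     1,062.50     1,029.6377     6,177.8264
  7     1,562.50     1,506.2652    10,543.8567
  8     1,562.50     1,498.3986    11,987.1892
  9     1,562.50     1,490.5731    13,415.1582
  10   51,562.50    48,932.0204   489,320.2040
  Σ                 59,686.7376   547,078.9927
Price P = Σ PV = 59,686.7376.
Macaulay duration = Σ(t·PV) / P = 547,078.9927 / 59,686.7376 = 9.16584 half-year periods.
In years: 9.16584 / 2 = 4.58292 years.

4.5829 years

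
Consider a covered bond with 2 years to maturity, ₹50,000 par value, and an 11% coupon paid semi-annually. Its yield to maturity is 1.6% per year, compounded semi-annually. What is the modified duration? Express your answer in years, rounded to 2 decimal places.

1.85 years

Periodic yield y = 0.008. First find Macaulay duration:
  t   CF        PV=CF/(1+0.008)^t    t·PV
  1     2,750.00     2,728.1746     2,728.1746
  2     2,750.00     2,706.5224     5,413.0448
  3     2,750.00     2,685.0421     8,055.1263
  4    52,750.00    51,095.2273   204,380.9092
  Σ                 59,214.9664   220,577.2549
P = 59,214.9664; Macaulay duration = 220,577.2549 / 59,214.9664 = 3.72503 half-year periods = 1.86251 years.
Modified duration = D_Mac / (1 + y) = 1.86251 / 1.008 = 1.84773 years.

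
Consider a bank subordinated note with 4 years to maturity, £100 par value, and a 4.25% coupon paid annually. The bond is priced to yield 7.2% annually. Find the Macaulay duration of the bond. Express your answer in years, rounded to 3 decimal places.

3.747 years

Periodic yield y = 0.072. Discount each cash flow and weight by its year:
  t   CF        PV=CF/(1+0.072)^t    t·PV
  1         4.25         3.9646         3.9646
  2         4.25         3.6983         7.3966
  3         4.25         3.4499        10.3497
  4       104.25        78.9400       315.7599
  Σ                     90.0527       337.4706
Price P = Σ PV = 90.0527.
Macaulay duration = Σ(t·PV) / P = 337.4706 / 90.0527 = 3.74748 years.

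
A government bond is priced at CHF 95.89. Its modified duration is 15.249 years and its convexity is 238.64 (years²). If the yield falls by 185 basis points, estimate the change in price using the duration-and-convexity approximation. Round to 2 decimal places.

Duration effect: -D_mod·Δy = -15.249 × (-0.0185) = +0.2821065
Convexity effect: ½·C·(Δy)² = 0.5 × 238.64 × (-0.0185)² = +0.04083727
ΔP/P ≈ +0.2821065 + 0.04083727 = +0.32294377
ΔP ≈ 95.89 × (+0.32294377) = +30.9670781053.

+CHF 30.97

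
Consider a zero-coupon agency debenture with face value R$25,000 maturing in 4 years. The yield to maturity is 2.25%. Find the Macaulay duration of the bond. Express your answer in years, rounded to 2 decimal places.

A zero-coupon bond has a single cash flow at maturity, so its Macaulay duration equals its maturity: 4 years.

4.00 years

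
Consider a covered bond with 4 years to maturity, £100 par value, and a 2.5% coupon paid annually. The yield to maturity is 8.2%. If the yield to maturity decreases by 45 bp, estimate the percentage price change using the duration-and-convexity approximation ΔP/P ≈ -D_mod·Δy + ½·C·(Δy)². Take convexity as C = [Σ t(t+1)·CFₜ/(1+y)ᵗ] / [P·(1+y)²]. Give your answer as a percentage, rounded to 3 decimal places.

+1.612%

With y = 0.082:
  t   CF        PV=CF/(1+0.082)^t    t·PV        t(t+1)·PV
  1         2.50         2.3105         2.3105           4.6211
  2         2.50         2.1354         4.2709          12.8126
  3         2.50         1.9736         5.9208          23.6832
  4       102.50        74.7851       299.1402       1,495.7011
  Σ                     81.2046       311.6424       1,536.8179
P = 81.2046; D_Mac = 3.83774 yrs; D_mod = 3.54690 yrs; C = 16.16543.
Duration effect: -3.54690 × (-0.0045) = +0.015961
Convexity effect: 0.5 × 16.16543 × (-0.0045)² = +0.0001637
ΔP/P ≈ +0.015961 + 0.0001637 = +0.016125 = +1.6125%.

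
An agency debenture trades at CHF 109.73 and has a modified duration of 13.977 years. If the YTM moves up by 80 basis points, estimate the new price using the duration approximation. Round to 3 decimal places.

Duration approximation: ΔP/P ≈ -D_mod · Δy = -13.977 × (+0.008) = -0.111816.
New price ≈ 109.73 × (1 - 0.111816) = 97.46043032.

CHF 97.460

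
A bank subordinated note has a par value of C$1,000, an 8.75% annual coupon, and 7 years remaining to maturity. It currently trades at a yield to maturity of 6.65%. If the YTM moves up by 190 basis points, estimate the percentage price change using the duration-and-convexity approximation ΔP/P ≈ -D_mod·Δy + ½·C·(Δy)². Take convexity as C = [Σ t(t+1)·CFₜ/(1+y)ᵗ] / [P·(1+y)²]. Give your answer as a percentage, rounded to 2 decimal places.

-9.33%

With y = 0.0665:
  t   CF        PV=CF/(1+0.0665)^t    t·PV        t(t+1)·PV
  1        87.50        82.0441        82.0441         164.0881
  2        87.50        76.9283       153.8567         461.5700
  3        87.50        72.1316       216.3948         865.5790
  4        87.50        67.6339       270.5357       1,352.6786
  5        87.50        63.4167       317.0836       1,902.5015
  6        87.50        59.4625       356.7748       2,497.4234
  7     1,087.50       692.9522     4,850.6651      38,805.3204
  Σ                  1,114.5692     6,247.3546      46,049.1611
P = 1,114.5692; D_Mac = 5.60517 yrs; D_mod = 5.25567 yrs; C = 36.32394.
Duration effect: -5.25567 × (+0.019) = -0.099858
Convexity effect: 0.5 × 36.32394 × (0.019)² = +0.0065565
ΔP/P ≈ -0.099858 + 0.0065565 = -0.093301 = -9.3301%.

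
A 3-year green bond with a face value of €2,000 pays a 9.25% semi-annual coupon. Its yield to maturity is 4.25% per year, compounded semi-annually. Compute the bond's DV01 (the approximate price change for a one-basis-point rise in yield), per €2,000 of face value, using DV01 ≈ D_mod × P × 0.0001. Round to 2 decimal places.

Periodic yield y = 0.02125.
  t   CF        PV=CF/(1+0.02125)^t    t·PV
  1        92.50        90.5753        90.5753
  2        92.50        88.6906       177.3812
  3        92.50        86.8451       260.5354
  4        92.50        85.0381       340.1523
  5        92.50        83.2686       416.3431
  6     2,092.50     1,844.4762    11,066.8570
  Σ                  2,278.8939    12,351.8444
P = 2,278.8939; D_Mac = 5.42011 half-year periods = 2.71005 yrs; D_mod = 2.65366 yrs.
DV01 ≈ 2.65366 × 2,278.8939 × 0.0001 = 0.604741.

€0.60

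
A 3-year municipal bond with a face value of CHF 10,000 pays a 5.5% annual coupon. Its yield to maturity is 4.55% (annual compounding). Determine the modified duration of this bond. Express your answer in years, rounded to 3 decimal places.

2.724 years

Periodic yield y = 0.0455. First find Macaulay duration:
  t   CF        PV=CF/(1+0.0455)^t    t·PV
  1       550.00       526.0641       526.0641
  2       550.00       503.1699     1,006.3397
  3    10,550.00     9,231.6716    27,695.0149
  Σ                 10,260.9056    29,227.4187
P = 10,260.9056; Macaulay duration = 29,227.4187 / 10,260.9056 = 2.84842 years.
Modified duration = D_Mac / (1 + y) = 2.84842 / 1.0455 = 2.72446 years.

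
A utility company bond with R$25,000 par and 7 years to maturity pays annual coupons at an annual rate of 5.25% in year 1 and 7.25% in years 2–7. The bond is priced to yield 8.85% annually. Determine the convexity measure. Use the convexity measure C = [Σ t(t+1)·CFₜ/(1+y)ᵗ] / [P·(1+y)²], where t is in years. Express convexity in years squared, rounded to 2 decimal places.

With y = 0.0885:
  t   CF        PV=CF/(1+0.0885)^t    t·PV        t(t+1)·PV
  1     1,312.50     1,205.7878     1,205.7878       2,411.5756
  2     1,812.50     1,529.7524     3,059.5048       9,178.5145
  3     1,812.50     1,405.3766     4,216.1298      16,864.5191
  4     1,812.50     1,291.1131     5,164.4523      25,822.2616
  5     1,812.50     1,186.1397     5,930.6986      35,584.1915
  6     1,812.50     1,089.7012     6,538.2070      45,767.4489
  7    26,812.50    14,809.4277   103,665.9939     829,327.9513
  Σ                 22,517.2985   129,780.7742     964,956.4625
P = 22,517.2985.
Convexity = Σ t(t+1)·PV / [P·(1+y)²] = 964,956.4625 / (22,517.2985 × 1.184832) = 36.16884.

36.17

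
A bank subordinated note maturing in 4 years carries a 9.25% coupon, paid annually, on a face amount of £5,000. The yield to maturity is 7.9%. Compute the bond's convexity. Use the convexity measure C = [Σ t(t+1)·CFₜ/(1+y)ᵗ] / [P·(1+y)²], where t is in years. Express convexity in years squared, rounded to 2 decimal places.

With y = 0.079:
  t   CF        PV=CF/(1+0.079)^t    t·PV        t(t+1)·PV
  1       462.50       428.6376       428.6376         857.2753
  2       462.50       397.2545       794.5090       2,383.5271
  3       462.50       368.1692     1,104.5075       4,418.0299
  4     5,462.50     4,030.0058    16,120.0232      80,600.1160
  Σ                  5,224.0671    18,447.6773      88,258.9483
P = 5,224.0671.
Convexity = Σ t(t+1)·PV / [P·(1+y)²] = 88,258.9483 / (5,224.0671 × 1.164241) = 14.51133.

14.51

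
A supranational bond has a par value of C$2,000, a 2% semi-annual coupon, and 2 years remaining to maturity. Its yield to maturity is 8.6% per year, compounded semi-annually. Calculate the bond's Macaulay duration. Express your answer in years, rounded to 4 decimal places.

Periodic yield y = 0.043. Discount each cash flow and weight by its period:
  t   CF        PV=CF/(1+0.043)^t    t·PV
  1        20.00        19.1755        19.1755
  2        20.00        18.3849        36.7698
  3        20.00        17.6269        52.8808
  4     2,020.00     1,706.9238     6,827.6952
  Σ                  1,762.1111     6,936.5213
Price P = Σ PV = 1,762.1111.
Macaulay duration = Σ(t·PV) / P = 6,936.5213 / 1,762.1111 = 3.93648 half-year periods.
In years: 3.93648 / 2 = 1.96824 years.

1.9682 years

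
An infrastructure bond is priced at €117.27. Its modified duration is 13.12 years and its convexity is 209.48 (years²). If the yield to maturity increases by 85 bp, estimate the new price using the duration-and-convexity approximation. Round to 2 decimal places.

Duration effect: -D_mod·Δy = -13.12 × (+0.0085) = -0.111520
Convexity effect: ½·C·(Δy)² = 0.5 × 209.48 × (0.0085)² = +0.007567465
ΔP/P ≈ -0.111520 + 0.007567465 = -0.103952535
New price ≈ 117.27 × (1 - 0.103952535) = 105.07948622055.

€105.08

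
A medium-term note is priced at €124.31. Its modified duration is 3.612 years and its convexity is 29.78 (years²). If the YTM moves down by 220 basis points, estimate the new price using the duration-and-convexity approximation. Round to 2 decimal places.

Duration effect: -D_mod·Δy = -3.612 × (-0.022) = +0.079464
Convexity effect: ½·C·(Δy)² = 0.5 × 29.78 × (-0.022)² = +0.00720676
ΔP/P ≈ +0.079464 + 0.00720676 = +0.08667076
New price ≈ 124.31 × (1 + 0.08667076) = 135.0840421756.

€135.08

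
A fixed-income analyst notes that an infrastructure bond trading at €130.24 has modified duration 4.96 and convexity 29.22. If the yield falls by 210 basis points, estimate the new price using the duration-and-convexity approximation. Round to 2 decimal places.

Duration effect: -D_mod·Δy = -4.96 × (-0.021) = +0.104160
Convexity effect: ½·C·(Δy)² = 0.5 × 29.22 × (-0.021)² = +0.00644301
ΔP/P ≈ +0.104160 + 0.00644301 = +0.11060301
New price ≈ 130.24 × (1 + 0.11060301) = 144.6449360224.

€144.64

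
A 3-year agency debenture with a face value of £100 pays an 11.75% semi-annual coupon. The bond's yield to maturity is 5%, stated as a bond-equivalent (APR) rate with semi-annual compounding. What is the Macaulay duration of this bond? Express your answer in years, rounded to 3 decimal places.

Periodic yield y = 0.025. Discount each cash flow and weight by its period:
  t   CF        PV=CF/(1+0.025)^t    t·PV
  1        5.875         5.7317         5.7317
  2        5.875         5.5919        11.1838
  3        5.875         5.4555        16.3666
  4        5.875         5.3225        21.2898
  5        5.875         5.1926        25.9632
  6      105.875        91.2957       547.7741
  Σ                    118.5899       628.3092
Price P = Σ PV = 118.5899.
Macaulay duration = Σ(t·PV) / P = 628.3092 / 118.5899 = 5.29817 half-year periods.
In years: 5.29817 / 2 = 2.64908 years.

2.649 years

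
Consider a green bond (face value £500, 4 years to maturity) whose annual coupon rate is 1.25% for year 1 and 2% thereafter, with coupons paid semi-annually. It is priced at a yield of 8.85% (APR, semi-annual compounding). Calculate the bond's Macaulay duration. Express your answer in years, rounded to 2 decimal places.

3.87 years

Periodic yield y = 0.04425. Discount each cash flow and weight by its period:
  t   CF        PV=CF/(1+0.04425)^t    t·PV
  1        3.125         2.9926         2.9926
  2        3.125         2.8658         5.7315
  3        5.000         4.3909        13.1728
  4        5.000         4.2049        16.8195
  5        5.000         4.0267        20.1334
  6        5.000         3.8561        23.1363
  7        5.000         3.6927        25.8486
  8      505.000       357.1540     2,857.2319
  Σ                    383.1835     2,965.0666
Price P = Σ PV = 383.1835.
Macaulay duration = Σ(t·PV) / P = 2,965.0666 / 383.1835 = 7.73798 half-year periods.
In years: 7.73798 / 2 = 3.86899 years.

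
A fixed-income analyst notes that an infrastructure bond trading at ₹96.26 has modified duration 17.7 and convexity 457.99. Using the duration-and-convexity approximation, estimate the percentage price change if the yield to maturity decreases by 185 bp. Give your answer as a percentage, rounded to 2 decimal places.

+40.58%

Duration effect: -D_mod·Δy = -17.7 × (-0.0185) = +0.327450
Convexity effect: ½·C·(Δy)² = 0.5 × 457.99 × (-0.0185)² = +0.07837353875
ΔP/P ≈ +0.327450 + 0.07837353875 = +0.40582353875
= +40.582353875%.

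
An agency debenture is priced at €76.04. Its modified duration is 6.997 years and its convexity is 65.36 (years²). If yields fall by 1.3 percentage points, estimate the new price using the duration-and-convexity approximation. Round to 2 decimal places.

Duration effect: -D_mod·Δy = -6.997 × (-0.013) = +0.090961
Convexity effect: ½·C·(Δy)² = 0.5 × 65.36 × (-0.013)² = +0.00552292
ΔP/P ≈ +0.090961 + 0.00552292 = +0.09648392
New price ≈ 76.04 × (1 + 0.09648392) = 83.3766372768.

€83.38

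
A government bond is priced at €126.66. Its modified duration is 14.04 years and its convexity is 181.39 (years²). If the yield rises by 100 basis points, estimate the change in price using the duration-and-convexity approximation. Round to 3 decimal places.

-€16.634

Duration effect: -D_mod·Δy = -14.04 × (+0.01) = -0.140400
Convexity effect: ½·C·(Δy)² = 0.5 × 181.39 × (0.01)² = +0.0090695
ΔP/P ≈ -0.140400 + 0.0090695 = -0.1313305
ΔP ≈ 126.66 × (-0.1313305) = -16.63432113.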